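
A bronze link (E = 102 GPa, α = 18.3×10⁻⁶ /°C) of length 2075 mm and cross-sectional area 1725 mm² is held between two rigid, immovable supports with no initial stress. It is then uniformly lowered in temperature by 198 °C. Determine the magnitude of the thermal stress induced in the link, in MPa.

With length fixed, the mechanical strain must cancel the thermal strain αΔT = 18.3×10⁻⁶ × 198 = 3623.4×10⁻⁶.
σ = EαΔT = 102×10³ × 18.3×10⁻⁶ × 198 = 369.6 MPa (tensile; the link is trying to contract).

σ ≈ 370 MPa (tensile)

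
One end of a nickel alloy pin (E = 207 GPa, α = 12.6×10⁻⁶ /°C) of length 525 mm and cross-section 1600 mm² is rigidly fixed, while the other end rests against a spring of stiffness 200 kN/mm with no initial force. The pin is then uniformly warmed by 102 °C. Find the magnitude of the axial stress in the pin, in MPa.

If the spring were absent the pin would lengthen by αΔT L = 12.6×10⁻⁶ × 102 × 525 = 0.6747 mm.
With a force P in the spring, the elastic change of the pin is PL/(AE) and that of the spring is P/k; compatibility requires their sum to equal δ_free.
So P = δ_free / [L/(AE) + 1/k] = 0.6747 / [ 525/(1600×207×10³) + 1/(200×10³) ].
P = 0.6747 / 6.585×10⁻⁶ = 102500 N.
σ = P/A = 102500/1600 = 64.04 MPa.

σ ≈ 64 MPa (compressive)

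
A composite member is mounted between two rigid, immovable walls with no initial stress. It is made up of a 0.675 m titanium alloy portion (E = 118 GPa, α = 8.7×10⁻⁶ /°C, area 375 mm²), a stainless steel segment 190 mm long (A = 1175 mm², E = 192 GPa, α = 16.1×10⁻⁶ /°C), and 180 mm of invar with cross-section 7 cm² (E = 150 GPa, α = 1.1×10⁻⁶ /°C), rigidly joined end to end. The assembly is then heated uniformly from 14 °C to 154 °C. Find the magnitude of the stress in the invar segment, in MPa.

σ ≈ 103 MPa (compressive)

If the supports were absent, the total length change would be Σ αᵢΔT Lᵢ = 8.7×10⁻⁶×140×675 + 16.1×10⁻⁶×140×190 + 1.1×10⁻⁶×140×180 = 1.278 mm.
The walls prevent any net length change, so an axial force P (same in every segment) develops. Compatibility: P · Σ Lᵢ/(AᵢEᵢ) = δ_free.
The series flexibility is Σ Lᵢ/(AᵢEᵢ) = 675/(375×118×10³) + 190/(1175×192×10³) + 180/(700×150×10³) = 1.781×10⁻⁵ mm/N.
Hence P = δ_free / Σ(L/AE) = 1.278/1.781×10⁻⁵ = 71.76 kN (compressive).
σ_{invar} = P / A = 71760 / 700 = 102.5 MPa.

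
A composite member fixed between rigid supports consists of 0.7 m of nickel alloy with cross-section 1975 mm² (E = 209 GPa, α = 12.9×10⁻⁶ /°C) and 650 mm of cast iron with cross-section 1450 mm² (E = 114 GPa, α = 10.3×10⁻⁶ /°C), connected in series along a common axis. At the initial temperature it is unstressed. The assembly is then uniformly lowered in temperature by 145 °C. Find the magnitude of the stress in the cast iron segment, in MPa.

σ ≈ 279 MPa (tensile)

If the supports were absent, the total length change would be Σ αᵢΔT Lᵢ = 12.9×10⁻⁶×145×700 + 10.3×10⁻⁶×145×650 = 2.28 mm.
Since the ends are fixed, an axial force P builds up, equal in every segment, with P · Σ Lᵢ/(AᵢEᵢ) = δ_free.
The series flexibility is Σ Lᵢ/(AᵢEᵢ) = 700/(1975×209×10³) + 650/(1450×114×10³) = 5.628×10⁻⁶ mm/N.
So P = 2.28 / 5.628×10⁻⁶ = 405.1 kN, tensile.
σ_{cast iron} = P / A = 405100 / 1450 = 279.4 MPa.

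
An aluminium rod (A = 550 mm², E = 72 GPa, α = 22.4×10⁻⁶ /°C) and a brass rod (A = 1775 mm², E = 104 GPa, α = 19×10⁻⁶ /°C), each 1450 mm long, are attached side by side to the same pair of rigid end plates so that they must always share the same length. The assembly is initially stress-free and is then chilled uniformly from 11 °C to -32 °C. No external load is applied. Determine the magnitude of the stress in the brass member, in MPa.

Equilibrium of a rigid end plate with no external load gives equal and opposite internal forces ±P in the two members. Since α_{aluminium} > α_{brass}, cooling drives the aluminium into tension and the brass into compression.
Setting the final lengths equal and cancelling L: (α₁ − α₂)ΔT = P/(A₁E₁) + P/(A₂E₂).
|α₁ − α₂|·ΔT = 3.4×10⁻⁶ × 43 = 0.0001462.
1/(A₁E₁) + 1/(A₂E₂) = 1/(550×72×10³) + 1/(1775×104×10³) = 3.067×10⁻⁸ N⁻¹.
So P = 0.0001462 / 3.067×10⁻⁸ = 4.767 kN.
σ_{brass} = P/A₂ = 4767/1775 = 2.686 MPa, compressive.

σ ≈ 2.69 MPa (compressive)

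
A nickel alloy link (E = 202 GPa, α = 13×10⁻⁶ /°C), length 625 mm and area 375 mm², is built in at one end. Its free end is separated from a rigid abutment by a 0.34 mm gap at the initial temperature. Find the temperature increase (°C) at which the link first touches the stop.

The gap closes when αΔT L = 0.34 mm, since the link is still unstressed at that instant.
So ΔT = g/(αL) = 0.34/(13×10⁻⁶ × 625) = 41.85 °C.

ΔT ≈ 41.8 °C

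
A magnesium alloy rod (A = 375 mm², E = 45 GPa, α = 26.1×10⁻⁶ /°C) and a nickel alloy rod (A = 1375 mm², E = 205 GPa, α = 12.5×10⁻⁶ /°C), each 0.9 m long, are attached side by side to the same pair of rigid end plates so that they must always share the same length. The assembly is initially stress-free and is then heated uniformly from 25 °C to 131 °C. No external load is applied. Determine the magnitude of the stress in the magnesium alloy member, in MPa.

The magnesium alloy has the larger α, so on heating it would change length more than the nickel alloy if both were free. The rigid plates force a common final length, so the magnesium alloy is put into compression and the nickel alloy into tension, with equal and opposite forces P (no external load).
Setting the final lengths equal and cancelling L: (α₁ − α₂)ΔT = P/(A₁E₁) + P/(A₂E₂).
|α₁ − α₂|·ΔT = 13.6×10⁻⁶ × 106 = 0.001442.
1/(A₁E₁) + 1/(A₂E₂) = 1/(375×45×10³) + 1/(1375×205×10³) = 6.281×10⁻⁸ N⁻¹.
So P = 0.001442 / 6.281×10⁻⁸ = 22.95 kN.
σ_{magnesium alloy} = P/A₁ = 22950/375 = 61.21 MPa, compressive.

σ ≈ 61.2 MPa (compressive)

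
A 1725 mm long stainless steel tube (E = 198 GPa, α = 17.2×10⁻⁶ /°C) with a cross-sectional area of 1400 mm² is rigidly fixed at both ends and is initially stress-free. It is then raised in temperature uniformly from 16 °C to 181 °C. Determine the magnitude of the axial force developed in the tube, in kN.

With zero net strain, σ = E·αΔT = 198 GPa × 17.2×10⁻⁶ × 165 = 561.9 MPa.
Then P = σA = 561.9 × 1400 mm² = 786.7 kN, compressive.

P ≈ 787 kN (compressive)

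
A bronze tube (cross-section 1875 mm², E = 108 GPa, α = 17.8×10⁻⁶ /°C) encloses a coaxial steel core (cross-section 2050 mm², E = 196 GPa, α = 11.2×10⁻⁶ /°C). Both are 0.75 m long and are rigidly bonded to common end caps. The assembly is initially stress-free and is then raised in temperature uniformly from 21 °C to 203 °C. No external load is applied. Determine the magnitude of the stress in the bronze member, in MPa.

The bronze has the larger α, so on heating it would change length more than the steel if both were free. The rigid plates force a common final length, so the bronze is put into compression and the steel into tension, with equal and opposite forces P (no external load).
Compatibility of the two members (thermal + elastic change equal): (α₁ − α₂)ΔT = P·[1/(A₁E₁) + 1/(A₂E₂)].
|α₁ − α₂|·ΔT = 6.6×10⁻⁶ × 182 = 0.001201.
1/(A₁E₁) + 1/(A₂E₂) = 1/(1875×108×10³) + 1/(2050×196×10³) = 7.427×10⁻⁹ N⁻¹.
So P = 0.001201 / 7.427×10⁻⁹ = 161.7 kN.
σ_{bronze} = P/A₁ = 161700/1875 = 86.26 MPa, compressive.

σ ≈ 86.3 MPa (compressive)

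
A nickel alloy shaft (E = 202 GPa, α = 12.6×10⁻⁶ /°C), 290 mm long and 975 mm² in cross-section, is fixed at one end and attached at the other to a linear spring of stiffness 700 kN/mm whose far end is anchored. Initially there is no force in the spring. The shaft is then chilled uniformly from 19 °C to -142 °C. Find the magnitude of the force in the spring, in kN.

P ≈ 203 kN

If the spring were absent the shaft would shorten by αΔT L = 12.6×10⁻⁶ × 161 × 290 = 0.5883 mm.
With a force P in the spring, the elastic change of the shaft is PL/(AE) and that of the spring is P/k; compatibility requires their sum to equal δ_free.
P [ L/(AE) + 1/k ] = δ_free → P [ 290/(975×202×10³) + 1/(700×10³) ] = 0.5883.
P = 0.5883 / 2.901×10⁻⁶ = 202800 N.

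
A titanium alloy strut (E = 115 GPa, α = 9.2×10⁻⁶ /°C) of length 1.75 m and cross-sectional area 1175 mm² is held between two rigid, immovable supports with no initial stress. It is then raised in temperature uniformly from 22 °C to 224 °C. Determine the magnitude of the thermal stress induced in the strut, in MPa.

σ ≈ 214 MPa (compressive)

The supports are rigid, so the total axial strain is zero. The restrained thermal strain is ε = αΔT = 9.2×10⁻⁶ × 202 = 1858.4×10⁻⁶.
σ = EαΔT = 115×10³ × 9.2×10⁻⁶ × 202 = 213.7 MPa (compressive; the strut is trying to expand).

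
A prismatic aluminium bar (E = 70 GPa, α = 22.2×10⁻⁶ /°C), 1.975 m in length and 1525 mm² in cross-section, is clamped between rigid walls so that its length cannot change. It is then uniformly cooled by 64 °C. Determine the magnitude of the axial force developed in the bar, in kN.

Full restraint means ε = 0, so the stress is σ = EαΔT = 70×10³ × 22.2×10⁻⁶ × 64 = 99.46 MPa.
P = AEαΔT = 1525 × 70×10³ × 22.2×10⁻⁶ × 64 = 151.7 kN (tensile).

P ≈ 152 kN (tensile)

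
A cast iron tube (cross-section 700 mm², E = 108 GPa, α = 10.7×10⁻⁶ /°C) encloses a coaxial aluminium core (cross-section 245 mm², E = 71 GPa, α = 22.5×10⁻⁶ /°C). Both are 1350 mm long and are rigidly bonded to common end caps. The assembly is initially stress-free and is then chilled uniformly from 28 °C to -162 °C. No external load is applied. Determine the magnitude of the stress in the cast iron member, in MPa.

σ ≈ 45.3 MPa (compressive)

The aluminium has the larger α, so on cooling it would change length more than the cast iron if both were free. The rigid plates force a common final length, so the aluminium is put into tension and the cast iron into compression, with equal and opposite forces P (no external load).
Setting the final lengths equal and cancelling L: (α₁ − α₂)ΔT = P/(A₁E₁) + P/(A₂E₂).
|α₁ − α₂|·ΔT = 11.8×10⁻⁶ × 190 = 0.002242.
1/(A₁E₁) + 1/(A₂E₂) = 1/(700×108×10³) + 1/(245×71×10³) = 7.072×10⁻⁸ N⁻¹.
P = 0.002242 / 7.072×10⁻⁸ = 31700 N = 31.7 kN.
σ_{cast iron} = P/A₁ = 31700/700 = 45.29 MPa, compressive.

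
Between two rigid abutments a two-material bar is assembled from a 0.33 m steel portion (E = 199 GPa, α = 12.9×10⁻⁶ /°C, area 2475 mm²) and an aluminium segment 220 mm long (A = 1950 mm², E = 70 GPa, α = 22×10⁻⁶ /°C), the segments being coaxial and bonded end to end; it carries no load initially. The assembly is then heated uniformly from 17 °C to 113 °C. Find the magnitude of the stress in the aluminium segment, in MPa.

With the walls removed the bar would change length by δ_free = Σ αᵢΔT Lᵢ = 12.9×10⁻⁶×96×330 + 22×10⁻⁶×96×220 = 0.8733 mm.
The rigid supports impose zero overall length change; the single axial force P common to all segments must satisfy P Σ Lᵢ/(AᵢEᵢ) = δ_free.
Σ Lᵢ/(AᵢEᵢ) = 330/(2475×199×10³) + 220/(1950×70×10³) = 2.282×10⁻⁶ mm/N.
P = 0.8733 / 2.282×10⁻⁶ = 382700 N = 382.7 kN, compressive.
σ_{aluminium} = P / A = 382700 / 1950 = 196.3 MPa.

σ ≈ 196 MPa (compressive)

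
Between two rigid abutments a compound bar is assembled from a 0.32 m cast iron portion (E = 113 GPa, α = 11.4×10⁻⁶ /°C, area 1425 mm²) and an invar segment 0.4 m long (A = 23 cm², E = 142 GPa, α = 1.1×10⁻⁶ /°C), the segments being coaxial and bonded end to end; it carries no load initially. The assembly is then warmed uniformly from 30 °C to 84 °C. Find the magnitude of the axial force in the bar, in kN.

Free thermal expansion of the whole bar: Σ αᵢΔT Lᵢ = 11.4×10⁻⁶×54×320 + 1.1×10⁻⁶×54×400 = 0.2208 mm.
The rigid supports impose zero overall length change; the single axial force P common to all segments must satisfy P Σ Lᵢ/(AᵢEᵢ) = δ_free.
Σ Lᵢ/(AᵢEᵢ) = 320/(1425×113×10³) + 400/(2300×142×10³) = 3.212×10⁻⁶ mm/N.
So P = 0.2208 / 3.212×10⁻⁶ = 68.73 kN, compressive.

P ≈ 68.7 kN (compressive)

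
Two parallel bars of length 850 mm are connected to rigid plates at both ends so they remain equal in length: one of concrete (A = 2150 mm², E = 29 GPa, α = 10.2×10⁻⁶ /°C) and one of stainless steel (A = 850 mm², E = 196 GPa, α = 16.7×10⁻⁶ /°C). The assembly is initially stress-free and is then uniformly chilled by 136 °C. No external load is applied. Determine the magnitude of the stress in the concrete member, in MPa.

The stainless steel has the larger α, so on cooling it would change length more than the concrete if both were free. The rigid plates force a common final length, so the stainless steel is put into tension and the concrete into compression, with equal and opposite forces P (no external load).
Setting the final lengths equal and cancelling L: (α₁ − α₂)ΔT = P/(A₁E₁) + P/(A₂E₂).
|α₁ − α₂|·ΔT = 6.5×10⁻⁶ × 136 = 0.000884.
1/(A₁E₁) + 1/(A₂E₂) = 1/(2150×29×10³) + 1/(850×196×10³) = 2.204×10⁻⁸ N⁻¹.
P = 0.000884 / 2.204×10⁻⁸ = 40110 N = 40.11 kN.
σ_{concrete} = P/A₁ = 40110/2150 = 18.65 MPa, compressive.

σ ≈ 18.7 MPa (compressive)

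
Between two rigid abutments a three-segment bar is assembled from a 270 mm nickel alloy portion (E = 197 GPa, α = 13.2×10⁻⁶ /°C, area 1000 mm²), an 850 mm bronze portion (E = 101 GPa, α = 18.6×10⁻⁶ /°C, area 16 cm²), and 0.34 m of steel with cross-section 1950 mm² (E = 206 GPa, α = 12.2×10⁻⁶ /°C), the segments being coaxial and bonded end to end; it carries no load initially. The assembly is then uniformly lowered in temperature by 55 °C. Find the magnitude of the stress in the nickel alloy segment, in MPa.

Free thermal contraction of the whole bar: Σ αᵢΔT Lᵢ = 13.2×10⁻⁶×55×270 + 18.6×10⁻⁶×55×850 + 12.2×10⁻⁶×55×340 = 1.294 mm.
The walls prevent any net length change, so an axial force P (same in every segment) develops. Compatibility: P · Σ Lᵢ/(AᵢEᵢ) = δ_free.
Σ Lᵢ/(AᵢEᵢ) = 270/(1000×197×10³) + 850/(1600×101×10³) + 340/(1950×206×10³) = 7.477×10⁻⁶ mm/N.
So P = 1.294 / 7.477×10⁻⁶ = 173 kN, tensile.
σ_{nickel alloy} = P / A = 173000 / 1000 = 173 MPa.

σ ≈ 173 MPa (tensile)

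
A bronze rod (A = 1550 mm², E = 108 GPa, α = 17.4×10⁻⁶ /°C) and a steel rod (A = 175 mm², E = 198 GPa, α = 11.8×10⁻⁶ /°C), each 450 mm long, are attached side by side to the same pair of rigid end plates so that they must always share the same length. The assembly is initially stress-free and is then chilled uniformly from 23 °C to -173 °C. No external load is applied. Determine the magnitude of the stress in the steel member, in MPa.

The bronze has the larger α, so on cooling it would change length more than the steel if both were free. The rigid plates force a common final length, so the bronze is put into tension and the steel into compression, with equal and opposite forces P (no external load).
Equating the net (thermal + elastic) strains gives |α₁ − α₂|·ΔT = P·[1/(A₁E₁) + 1/(A₂E₂)].
|α₁ − α₂|·ΔT = 5.6×10⁻⁶ × 196 = 0.001098.
1/(A₁E₁) + 1/(A₂E₂) = 1/(1550×108×10³) + 1/(175×198×10³) = 3.483×10⁻⁸ N⁻¹.
So P = 0.001098 / 3.483×10⁻⁸ = 31.51 kN.
σ_{steel} = P/A₂ = 31510/175 = 180.1 MPa, compressive.

σ ≈ 180 MPa (compressive)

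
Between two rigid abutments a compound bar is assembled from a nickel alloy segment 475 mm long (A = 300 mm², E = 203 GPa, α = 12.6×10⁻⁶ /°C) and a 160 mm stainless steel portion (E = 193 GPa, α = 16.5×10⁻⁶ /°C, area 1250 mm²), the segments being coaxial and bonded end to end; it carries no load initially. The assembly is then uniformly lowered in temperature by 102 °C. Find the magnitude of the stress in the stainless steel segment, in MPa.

σ ≈ 83.2 MPa (tensile)

With the walls removed the bar would change length by δ_free = Σ αᵢΔT Lᵢ = 12.6×10⁻⁶×102×475 + 16.5×10⁻⁶×102×160 = 0.8797 mm.
The rigid supports impose zero overall length change; the single axial force P common to all segments must satisfy P Σ Lᵢ/(AᵢEᵢ) = δ_free.
Σ Lᵢ/(AᵢEᵢ) = 475/(300×203×10³) + 160/(1250×193×10³) = 8.463×10⁻⁶ mm/N.
Hence P = δ_free / Σ(L/AE) = 0.8797/8.463×10⁻⁶ = 104 kN (tensile).
σ_{stainless steel} = P / A = 104000 / 1250 = 83.16 MPa.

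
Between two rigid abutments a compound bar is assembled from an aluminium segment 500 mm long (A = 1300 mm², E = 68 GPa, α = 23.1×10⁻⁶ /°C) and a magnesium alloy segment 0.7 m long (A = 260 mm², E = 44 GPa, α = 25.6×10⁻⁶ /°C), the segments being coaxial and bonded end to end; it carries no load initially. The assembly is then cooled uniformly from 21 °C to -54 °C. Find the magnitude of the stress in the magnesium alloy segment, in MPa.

σ ≈ 127 MPa (tensile)

Free thermal contraction of the whole bar: Σ αᵢΔT Lᵢ = 23.1×10⁻⁶×75×500 + 25.6×10⁻⁶×75×700 = 2.21 mm.
The rigid supports impose zero overall length change; the single axial force P common to all segments must satisfy P Σ Lᵢ/(AᵢEᵢ) = δ_free.
Σ Lᵢ/(AᵢEᵢ) = 500/(1300×68×10³) + 700/(260×44×10³) = 6.684×10⁻⁵ mm/N.
P = 2.21 / 6.684×10⁻⁵ = 33070 N = 33.07 kN, tensile.
σ_{magnesium alloy} = P / A = 33070 / 260 = 127.2 MPa.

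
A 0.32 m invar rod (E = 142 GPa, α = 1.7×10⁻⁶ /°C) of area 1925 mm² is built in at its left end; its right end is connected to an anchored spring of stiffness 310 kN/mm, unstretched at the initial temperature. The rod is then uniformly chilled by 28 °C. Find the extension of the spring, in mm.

Free thermal contraction: δ_free = αΔT L = 1.7×10⁻⁶ × 28 × 320 = 0.01523 mm.
With a force P in the spring, the elastic change of the rod is PL/(AE) and that of the spring is P/k; compatibility requires their sum to equal δ_free.
P [ L/(AE) + 1/k ] = δ_free → P [ 320/(1925×142×10³) + 1/(310×10³) ] = 0.01523.
P = 0.01523 / 4.396×10⁻⁶ = 3465 N.
Spring extension = P/k = 3465/(310×10³) = 0.01118 mm.

δ ≈ 0.0112 mm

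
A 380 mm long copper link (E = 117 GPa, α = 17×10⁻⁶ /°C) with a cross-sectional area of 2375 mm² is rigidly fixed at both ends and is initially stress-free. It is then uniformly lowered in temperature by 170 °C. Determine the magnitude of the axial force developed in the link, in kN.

P ≈ 803 kN (tensile)

With zero net strain, σ = E·αΔT = 117 GPa × 17×10⁻⁶ × 170 = 338.1 MPa.
P = AEαΔT = 2375 × 117×10³ × 17×10⁻⁶ × 170 = 803.1 kN (tensile).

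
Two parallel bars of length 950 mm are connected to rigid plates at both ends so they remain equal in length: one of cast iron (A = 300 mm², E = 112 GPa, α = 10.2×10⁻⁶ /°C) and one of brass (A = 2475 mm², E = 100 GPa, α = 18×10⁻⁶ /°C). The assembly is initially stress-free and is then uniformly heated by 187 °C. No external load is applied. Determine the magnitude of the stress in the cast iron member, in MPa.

σ ≈ 144 MPa (tensile)

Equilibrium of a rigid end plate with no external load gives equal and opposite internal forces ±P in the two members. Since α_{brass} > α_{cast iron}, heating drives the brass into compression and the cast iron into tension.
Setting the final lengths equal and cancelling L: (α₁ − α₂)ΔT = P/(A₁E₁) + P/(A₂E₂).
|α₁ − α₂|·ΔT = 7.8×10⁻⁶ × 187 = 0.001459.
1/(A₁E₁) + 1/(A₂E₂) = 1/(300×112×10³) + 1/(2475×100×10³) = 3.38×10⁻⁸ N⁻¹.
P = 0.001459 / 3.38×10⁻⁸ = 43150 N = 43.15 kN.
σ_{cast iron} = P/A₁ = 43150/300 = 143.8 MPa, tensile.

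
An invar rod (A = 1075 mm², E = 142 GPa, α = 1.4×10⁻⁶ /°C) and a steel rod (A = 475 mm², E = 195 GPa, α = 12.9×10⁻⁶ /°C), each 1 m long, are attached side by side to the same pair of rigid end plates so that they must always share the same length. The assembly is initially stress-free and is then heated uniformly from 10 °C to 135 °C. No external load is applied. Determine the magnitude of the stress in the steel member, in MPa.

σ ≈ 174 MPa (compressive)

The steel has the larger α, so on heating it would change length more than the invar if both were free. The rigid plates force a common final length, so the steel is put into compression and the invar into tension, with equal and opposite forces P (no external load).
Setting the final lengths equal and cancelling L: (α₁ − α₂)ΔT = P/(A₁E₁) + P/(A₂E₂).
|α₁ − α₂|·ΔT = 11.5×10⁻⁶ × 125 = 0.001437.
1/(A₁E₁) + 1/(A₂E₂) = 1/(1075×142×10³) + 1/(475×195×10³) = 1.735×10⁻⁸ N⁻¹.
So P = 0.001437 / 1.735×10⁻⁸ = 82.87 kN.
σ_{steel} = P/A₂ = 82870/475 = 174.5 MPa, compressive.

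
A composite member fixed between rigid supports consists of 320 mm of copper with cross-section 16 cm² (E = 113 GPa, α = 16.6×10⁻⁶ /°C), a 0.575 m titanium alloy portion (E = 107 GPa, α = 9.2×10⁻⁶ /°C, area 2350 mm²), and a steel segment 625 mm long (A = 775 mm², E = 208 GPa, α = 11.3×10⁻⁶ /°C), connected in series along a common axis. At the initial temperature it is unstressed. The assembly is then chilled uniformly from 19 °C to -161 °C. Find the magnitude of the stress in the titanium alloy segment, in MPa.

Free thermal contraction of the whole bar: Σ αᵢΔT Lᵢ = 16.6×10⁻⁶×180×320 + 9.2×10⁻⁶×180×575 + 11.3×10⁻⁶×180×625 = 3.18 mm.
Since the ends are fixed, an axial force P builds up, equal in every segment, with P · Σ Lᵢ/(AᵢEᵢ) = δ_free.
Σ Lᵢ/(AᵢEᵢ) = 320/(1600×113×10³) + 575/(2350×107×10³) + 625/(775×208×10³) = 7.934×10⁻⁶ mm/N.
P = 3.18 / 7.934×10⁻⁶ = 400800 N = 400.8 kN, tensile.
σ_{titanium alloy} = P / A = 400800 / 2350 = 170.5 MPa.

σ ≈ 171 MPa (tensile)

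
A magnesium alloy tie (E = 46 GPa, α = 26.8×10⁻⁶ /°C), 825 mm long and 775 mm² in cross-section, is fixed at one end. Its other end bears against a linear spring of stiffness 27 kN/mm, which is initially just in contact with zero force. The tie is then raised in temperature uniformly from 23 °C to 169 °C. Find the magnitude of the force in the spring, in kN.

Free thermal expansion: δ_free = αΔT L = 26.8×10⁻⁶ × 146 × 825 = 3.228 mm.
Let P be the compressive force at the spring. The tie shortens elastically by PL/(AE) and the spring compresses by P/k; together these equal δ_free.
So P = δ_free / [L/(AE) + 1/k] = 3.228 / [ 825/(775×46×10³) + 1/(27×10³) ].
P = 3.228 / 6.018×10⁻⁵ = 53640 N.

P ≈ 53.6 kN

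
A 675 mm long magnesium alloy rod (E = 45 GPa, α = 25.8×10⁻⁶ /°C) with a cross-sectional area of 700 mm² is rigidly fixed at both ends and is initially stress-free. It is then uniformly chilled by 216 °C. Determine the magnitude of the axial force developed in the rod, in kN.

P ≈ 176 kN (tensile)

Full restraint means ε = 0, so the stress is σ = EαΔT = 45×10³ × 25.8×10⁻⁶ × 216 = 250.8 MPa.
Axial force P = σA = 250.8 × 700 = 175500 N = 175.5 kN, tensile.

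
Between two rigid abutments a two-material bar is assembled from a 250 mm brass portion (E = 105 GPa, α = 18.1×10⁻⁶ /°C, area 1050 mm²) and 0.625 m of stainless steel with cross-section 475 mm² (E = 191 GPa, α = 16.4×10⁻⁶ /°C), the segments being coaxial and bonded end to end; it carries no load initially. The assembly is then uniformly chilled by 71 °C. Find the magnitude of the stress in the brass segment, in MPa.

σ ≈ 109 MPa (tensile)

With the walls removed the bar would change length by δ_free = Σ αᵢΔT Lᵢ = 18.1×10⁻⁶×71×250 + 16.4×10⁻⁶×71×625 = 1.049 mm.
Since the ends are fixed, an axial force P builds up, equal in every segment, with P · Σ Lᵢ/(AᵢEᵢ) = δ_free.
Σ Lᵢ/(AᵢEᵢ) = 250/(1050×105×10³) + 625/(475×191×10³) = 9.157×10⁻⁶ mm/N.
Hence P = δ_free / Σ(L/AE) = 1.049/9.157×10⁻⁶ = 114.6 kN (tensile).
σ_{brass} = P / A = 114600 / 1050 = 109.1 MPa.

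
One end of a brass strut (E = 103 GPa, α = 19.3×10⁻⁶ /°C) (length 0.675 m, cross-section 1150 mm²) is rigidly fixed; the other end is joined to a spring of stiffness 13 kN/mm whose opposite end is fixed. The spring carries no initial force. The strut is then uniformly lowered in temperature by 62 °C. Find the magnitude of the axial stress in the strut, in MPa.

σ ≈ 8.5 MPa (tensile)

If the spring were absent the strut would shorten by αΔT L = 19.3×10⁻⁶ × 62 × 675 = 0.8077 mm.
With a force P in the spring, the elastic change of the strut is PL/(AE) and that of the spring is P/k; compatibility requires their sum to equal δ_free.
P [ L/(AE) + 1/k ] = δ_free → P [ 675/(1150×103×10³) + 1/(13×10³) ] = 0.8077.
P = 0.8077 / 8.262×10⁻⁵ = 9776 N.
σ = P/A = 9776/1150 = 8.501 MPa.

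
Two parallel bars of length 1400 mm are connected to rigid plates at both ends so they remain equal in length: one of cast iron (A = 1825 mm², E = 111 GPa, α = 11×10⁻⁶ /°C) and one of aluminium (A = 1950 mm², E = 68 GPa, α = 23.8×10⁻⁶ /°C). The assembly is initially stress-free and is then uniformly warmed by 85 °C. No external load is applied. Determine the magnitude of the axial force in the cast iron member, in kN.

Both members must finish at the same length. With the larger α, the aluminium tends to over-expand; the plates restrain it, putting the aluminium in compression and the cast iron in tension. With no external load the two internal forces are equal and opposite, magnitude P.
Compatibility of the two members (thermal + elastic change equal): (α₁ − α₂)ΔT = P·[1/(A₁E₁) + 1/(A₂E₂)].
|α₁ − α₂|·ΔT = 12.8×10⁻⁶ × 85 = 0.001088.
1/(A₁E₁) + 1/(A₂E₂) = 1/(1825×111×10³) + 1/(1950×68×10³) = 1.248×10⁻⁸ N⁻¹.
So P = 0.001088 / 1.248×10⁻⁸ = 87.19 kN.

P ≈ 87.2 kN (tensile in the cast iron)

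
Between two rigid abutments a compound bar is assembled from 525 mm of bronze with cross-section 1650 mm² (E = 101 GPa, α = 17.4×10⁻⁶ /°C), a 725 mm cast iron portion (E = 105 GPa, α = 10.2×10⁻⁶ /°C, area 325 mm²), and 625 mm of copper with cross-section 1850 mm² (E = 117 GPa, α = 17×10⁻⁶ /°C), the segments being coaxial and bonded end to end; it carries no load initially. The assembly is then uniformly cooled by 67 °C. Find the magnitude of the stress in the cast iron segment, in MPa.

With the walls removed the bar would change length by δ_free = Σ αᵢΔT Lᵢ = 17.4×10⁻⁶×67×525 + 10.2×10⁻⁶×67×725 + 17×10⁻⁶×67×625 = 1.819 mm.
The walls prevent any net length change, so an axial force P (same in every segment) develops. Compatibility: P · Σ Lᵢ/(AᵢEᵢ) = δ_free.
Σ Lᵢ/(AᵢEᵢ) = 525/(1650×101×10³) + 725/(325×105×10³) + 625/(1850×117×10³) = 2.728×10⁻⁵ mm/N.
Hence P = δ_free / Σ(L/AE) = 1.819/2.728×10⁻⁵ = 66.69 kN (tensile).
σ_{cast iron} = P / A = 66690 / 325 = 205.2 MPa.

σ ≈ 205 MPa (tensile)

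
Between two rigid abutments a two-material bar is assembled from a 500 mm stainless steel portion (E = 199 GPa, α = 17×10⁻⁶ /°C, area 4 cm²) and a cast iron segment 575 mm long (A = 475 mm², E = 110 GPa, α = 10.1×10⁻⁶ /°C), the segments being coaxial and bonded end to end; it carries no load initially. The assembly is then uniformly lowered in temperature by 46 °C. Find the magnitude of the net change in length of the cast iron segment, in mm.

|ΔL| ≈ 0.152 mm

Free thermal contraction of the whole bar: Σ αᵢΔT Lᵢ = 17×10⁻⁶×46×500 + 10.1×10⁻⁶×46×575 = 0.6581 mm.
Since the ends are fixed, an axial force P builds up, equal in every segment, with P · Σ Lᵢ/(AᵢEᵢ) = δ_free.
The series flexibility is Σ Lᵢ/(AᵢEᵢ) = 500/(400×199×10³) + 575/(475×110×10³) = 1.729×10⁻⁵ mm/N.
P = 0.6581 / 1.729×10⁻⁵ = 38070 N = 38.07 kN, tensile.
For the cast iron segment, free thermal change = 10.1×10⁻⁶×46×575 = 0.2671 mm and elastic change from P = 38070×575/(475×110×10³) = 0.419 mm; these oppose, so the net change is 0.152 mm (segment lengthens).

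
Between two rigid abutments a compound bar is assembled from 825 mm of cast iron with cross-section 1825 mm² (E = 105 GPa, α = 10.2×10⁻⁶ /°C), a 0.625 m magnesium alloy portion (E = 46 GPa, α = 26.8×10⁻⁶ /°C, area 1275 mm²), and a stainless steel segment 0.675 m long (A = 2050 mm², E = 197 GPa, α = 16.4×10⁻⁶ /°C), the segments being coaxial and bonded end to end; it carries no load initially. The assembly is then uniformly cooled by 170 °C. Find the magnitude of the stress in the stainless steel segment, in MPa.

If the supports were absent, the total length change would be Σ αᵢΔT Lᵢ = 10.2×10⁻⁶×170×825 + 26.8×10⁻⁶×170×625 + 16.4×10⁻⁶×170×675 = 6.16 mm.
Since the ends are fixed, an axial force P builds up, equal in every segment, with P · Σ Lᵢ/(AᵢEᵢ) = δ_free.
Σ Lᵢ/(AᵢEᵢ) = 825/(1825×105×10³) + 625/(1275×46×10³) + 675/(2050×197×10³) = 1.663×10⁻⁵ mm/N.
So P = 6.16 / 1.663×10⁻⁵ = 370.3 kN, tensile.
σ_{stainless steel} = P / A = 370300 / 2050 = 180.7 MPa.

σ ≈ 181 MPa (tensile)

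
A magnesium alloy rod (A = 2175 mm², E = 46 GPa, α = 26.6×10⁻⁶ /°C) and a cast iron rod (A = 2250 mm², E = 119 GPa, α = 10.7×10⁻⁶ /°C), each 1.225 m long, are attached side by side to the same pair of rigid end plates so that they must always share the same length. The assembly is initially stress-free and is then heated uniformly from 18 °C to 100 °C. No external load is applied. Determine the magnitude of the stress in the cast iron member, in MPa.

Both members must finish at the same length. With the larger α, the magnesium alloy tends to over-expand; the plates restrain it, putting the magnesium alloy in compression and the cast iron in tension. With no external load the two internal forces are equal and opposite, magnitude P.
Equating the net (thermal + elastic) strains gives |α₁ − α₂|·ΔT = P·[1/(A₁E₁) + 1/(A₂E₂)].
|α₁ − α₂|·ΔT = 15.9×10⁻⁶ × 82 = 0.001304.
1/(A₁E₁) + 1/(A₂E₂) = 1/(2175×46×10³) + 1/(2250×119×10³) = 1.373×10⁻⁸ N⁻¹.
So P = 0.001304 / 1.373×10⁻⁸ = 94.96 kN.
σ_{cast iron} = P/A₂ = 94960/2250 = 42.2 MPa, tensile.

σ ≈ 42.2 MPa (tensile)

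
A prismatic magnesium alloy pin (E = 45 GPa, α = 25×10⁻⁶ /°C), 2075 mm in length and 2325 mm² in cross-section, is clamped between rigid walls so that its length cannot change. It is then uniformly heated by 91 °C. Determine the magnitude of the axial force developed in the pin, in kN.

The ends cannot move, so σ = EαΔT = 45×10³ × 25×10⁻⁶ × 91 = 102.4 MPa.
Axial force P = σA = 102.4 × 2325 = 238000 N = 238 kN, compressive.

P ≈ 238 kN (compressive)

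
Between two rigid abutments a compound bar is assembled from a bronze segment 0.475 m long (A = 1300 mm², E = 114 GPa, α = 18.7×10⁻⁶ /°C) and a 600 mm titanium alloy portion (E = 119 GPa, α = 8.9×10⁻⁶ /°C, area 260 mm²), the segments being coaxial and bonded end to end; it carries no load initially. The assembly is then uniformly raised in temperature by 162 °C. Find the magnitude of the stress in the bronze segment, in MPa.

σ ≈ 78.4 MPa (compressive)

With the walls removed the bar would change length by δ_free = Σ αᵢΔT Lᵢ = 18.7×10⁻⁶×162×475 + 8.9×10⁻⁶×162×600 = 2.304 mm.
Since the ends are fixed, an axial force P builds up, equal in every segment, with P · Σ Lᵢ/(AᵢEᵢ) = δ_free.
The series flexibility is Σ Lᵢ/(AᵢEᵢ) = 475/(1300×114×10³) + 600/(260×119×10³) = 2.26×10⁻⁵ mm/N.
Hence P = δ_free / Σ(L/AE) = 2.304/2.26×10⁻⁵ = 102 kN (compressive).
σ_{bronze} = P / A = 102000 / 1300 = 78.43 MPa.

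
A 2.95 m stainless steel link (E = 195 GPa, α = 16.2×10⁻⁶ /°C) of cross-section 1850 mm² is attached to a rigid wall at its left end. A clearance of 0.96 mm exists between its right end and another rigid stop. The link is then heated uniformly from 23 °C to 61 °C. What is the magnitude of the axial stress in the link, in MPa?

σ ≈ 56.6 MPa (compressive)

Free thermal elongation = αΔT L = 16.2×10⁻⁶ × 38 × 2950 = 1.816 mm.
This exceeds the 0.96 mm gap, so the wall pushes back. The portion of expansion that must be recovered elastically is δ_free − gap = 1.816 − 0.96 = 0.856 mm.
So σ = E(δ_free − g)/L = 195×10³ × 0.856/2950 = 56.58 MPa.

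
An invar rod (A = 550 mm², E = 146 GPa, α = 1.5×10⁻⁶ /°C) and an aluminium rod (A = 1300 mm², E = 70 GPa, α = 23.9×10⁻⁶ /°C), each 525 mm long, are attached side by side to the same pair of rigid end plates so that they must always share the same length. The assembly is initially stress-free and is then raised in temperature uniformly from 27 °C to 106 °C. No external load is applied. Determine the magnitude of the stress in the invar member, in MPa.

σ ≈ 137 MPa (tensile)

Equilibrium of a rigid end plate with no external load gives equal and opposite internal forces ±P in the two members. Since α_{aluminium} > α_{invar}, heating drives the aluminium into compression and the invar into tension.
Compatibility of the two members (thermal + elastic change equal): (α₁ − α₂)ΔT = P·[1/(A₁E₁) + 1/(A₂E₂)].
|α₁ − α₂|·ΔT = 22.4×10⁻⁶ × 79 = 0.00177.
1/(A₁E₁) + 1/(A₂E₂) = 1/(550×146×10³) + 1/(1300×70×10³) = 2.344×10⁻⁸ N⁻¹.
P = 0.00177 / 2.344×10⁻⁸ = 75490 N = 75.49 kN.
σ_{invar} = P/A₁ = 75490/550 = 137.2 MPa, tensile.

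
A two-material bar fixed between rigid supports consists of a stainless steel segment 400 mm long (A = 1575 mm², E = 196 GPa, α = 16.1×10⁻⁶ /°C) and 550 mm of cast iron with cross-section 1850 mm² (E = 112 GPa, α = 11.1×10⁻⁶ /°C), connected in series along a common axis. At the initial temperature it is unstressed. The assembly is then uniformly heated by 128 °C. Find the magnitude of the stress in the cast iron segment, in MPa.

σ ≈ 220 MPa (compressive)

With the walls removed the bar would change length by δ_free = Σ αᵢΔT Lᵢ = 16.1×10⁻⁶×128×400 + 11.1×10⁻⁶×128×550 = 1.606 mm.
The walls prevent any net length change, so an axial force P (same in every segment) develops. Compatibility: P · Σ Lᵢ/(AᵢEᵢ) = δ_free.
The series flexibility is Σ Lᵢ/(AᵢEᵢ) = 400/(1575×196×10³) + 550/(1850×112×10³) = 3.95×10⁻⁶ mm/N.
P = 1.606 / 3.95×10⁻⁶ = 406500 N = 406.5 kN, compressive.
σ_{cast iron} = P / A = 406500 / 1850 = 219.7 MPa.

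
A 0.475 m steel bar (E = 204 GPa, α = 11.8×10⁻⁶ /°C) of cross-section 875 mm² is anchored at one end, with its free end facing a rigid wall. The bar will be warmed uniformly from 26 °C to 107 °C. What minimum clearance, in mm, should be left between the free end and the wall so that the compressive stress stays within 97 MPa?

Free expansion if unrestrained: δ_free = αΔT L = 11.8×10⁻⁶ × 81 × 475 = 0.454 mm.
A stress of 97 MPa corresponds to the wall pushing the bar back by σL/E = 97×475/(204×10³) = 0.2259 mm.
The gap must absorb the remainder: g_min = 0.454 − 0.2259 = 0.2281 mm.

g ≈ 0.228 mm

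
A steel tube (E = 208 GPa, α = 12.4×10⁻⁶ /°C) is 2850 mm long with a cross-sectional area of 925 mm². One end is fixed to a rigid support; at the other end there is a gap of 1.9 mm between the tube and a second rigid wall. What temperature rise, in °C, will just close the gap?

ΔT ≈ 53.8 °C

The gap closes when αΔT L = 1.9 mm, since the tube is still unstressed at that instant.
ΔT = 1.9 / (12.4×10⁻⁶ × 2850) = 53.76 °C.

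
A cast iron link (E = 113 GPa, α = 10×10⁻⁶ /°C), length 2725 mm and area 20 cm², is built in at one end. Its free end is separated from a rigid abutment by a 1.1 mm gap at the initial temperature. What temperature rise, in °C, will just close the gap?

ΔT ≈ 40.4 °C

The gap closes when αΔT L = 1.1 mm, since the link is still unstressed at that instant.
ΔT = 1.1 / (10×10⁻⁶ × 2725) = 40.37 °C.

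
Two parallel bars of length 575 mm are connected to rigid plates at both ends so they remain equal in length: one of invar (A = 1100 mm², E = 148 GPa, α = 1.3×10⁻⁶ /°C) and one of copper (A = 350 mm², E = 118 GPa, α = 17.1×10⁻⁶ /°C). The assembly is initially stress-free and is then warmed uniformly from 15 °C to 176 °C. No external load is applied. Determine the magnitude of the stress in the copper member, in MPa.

σ ≈ 239 MPa (compressive)

The copper has the larger α, so on heating it would change length more than the invar if both were free. The rigid plates force a common final length, so the copper is put into compression and the invar into tension, with equal and opposite forces P (no external load).
Equating the net (thermal + elastic) strains gives |α₁ − α₂|·ΔT = P·[1/(A₁E₁) + 1/(A₂E₂)].
|α₁ − α₂|·ΔT = 15.8×10⁻⁶ × 161 = 0.002544.
1/(A₁E₁) + 1/(A₂E₂) = 1/(1100×148×10³) + 1/(350×118×10³) = 3.036×10⁻⁸ N⁻¹.
So P = 0.002544 / 3.036×10⁻⁸ = 83.8 kN.
σ_{copper} = P/A₂ = 83800/350 = 239.4 MPa, compressive.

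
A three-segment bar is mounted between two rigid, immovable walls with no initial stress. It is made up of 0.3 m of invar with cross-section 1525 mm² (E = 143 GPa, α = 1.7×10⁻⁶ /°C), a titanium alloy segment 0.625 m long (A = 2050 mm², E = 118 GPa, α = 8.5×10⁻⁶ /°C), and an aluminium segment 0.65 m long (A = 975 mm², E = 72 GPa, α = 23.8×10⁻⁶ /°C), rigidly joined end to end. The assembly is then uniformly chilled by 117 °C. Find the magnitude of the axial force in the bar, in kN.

P ≈ 188 kN (tensile)

With the walls removed the bar would change length by δ_free = Σ αᵢΔT Lᵢ = 1.7×10⁻⁶×117×300 + 8.5×10⁻⁶×117×625 + 23.8×10⁻⁶×117×650 = 2.491 mm.
The rigid supports impose zero overall length change; the single axial force P common to all segments must satisfy P Σ Lᵢ/(AᵢEᵢ) = δ_free.
Σ Lᵢ/(AᵢEᵢ) = 300/(1525×143×10³) + 625/(2050×118×10³) + 650/(975×72×10³) = 1.322×10⁻⁵ mm/N.
Hence P = δ_free / Σ(L/AE) = 2.491/1.322×10⁻⁵ = 188.5 kN (tensile).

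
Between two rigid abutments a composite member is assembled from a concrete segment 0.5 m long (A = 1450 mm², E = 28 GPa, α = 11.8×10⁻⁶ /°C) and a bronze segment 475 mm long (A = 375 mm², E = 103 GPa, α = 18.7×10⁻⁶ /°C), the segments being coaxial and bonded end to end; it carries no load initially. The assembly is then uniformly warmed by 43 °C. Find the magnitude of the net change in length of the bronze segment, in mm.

With the walls removed the bar would change length by δ_free = Σ αᵢΔT Lᵢ = 11.8×10⁻⁶×43×500 + 18.7×10⁻⁶×43×475 = 0.6356 mm.
The rigid supports impose zero overall length change; the single axial force P common to all segments must satisfy P Σ Lᵢ/(AᵢEᵢ) = δ_free.
Σ Lᵢ/(AᵢEᵢ) = 500/(1450×28×10³) + 475/(375×103×10³) = 2.461×10⁻⁵ mm/N.
So P = 0.6356 / 2.461×10⁻⁵ = 25.83 kN, compressive.
For the bronze segment, free thermal change = 18.7×10⁻⁶×43×475 = 0.3819 mm and elastic change from P = 25830×475/(375×103×10³) = 0.3176 mm; these oppose, so the net change is 0.0644 mm (segment lengthens).

|ΔL| ≈ 0.0644 mm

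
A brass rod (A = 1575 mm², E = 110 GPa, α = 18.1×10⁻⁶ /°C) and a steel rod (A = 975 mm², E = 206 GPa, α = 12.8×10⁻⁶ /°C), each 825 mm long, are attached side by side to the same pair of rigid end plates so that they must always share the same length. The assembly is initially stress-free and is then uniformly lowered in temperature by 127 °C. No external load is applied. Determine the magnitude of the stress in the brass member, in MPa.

The brass has the larger α, so on cooling it would change length more than the steel if both were free. The rigid plates force a common final length, so the brass is put into tension and the steel into compression, with equal and opposite forces P (no external load).
Setting the final lengths equal and cancelling L: (α₁ − α₂)ΔT = P/(A₁E₁) + P/(A₂E₂).
|α₁ − α₂|·ΔT = 5.3×10⁻⁶ × 127 = 0.0006731.
1/(A₁E₁) + 1/(A₂E₂) = 1/(1575×110×10³) + 1/(975×206×10³) = 1.075×10⁻⁸ N⁻¹.
P = 0.0006731 / 1.075×10⁻⁸ = 62610 N = 62.61 kN.
σ_{brass} = P/A₁ = 62610/1575 = 39.75 MPa, tensile.

σ ≈ 39.8 MPa (tensile)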